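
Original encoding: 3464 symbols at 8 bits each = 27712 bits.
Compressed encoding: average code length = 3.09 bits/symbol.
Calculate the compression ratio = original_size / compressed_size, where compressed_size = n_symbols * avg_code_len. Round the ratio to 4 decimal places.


original_size = n_symbols * orig_bits = 3464 * 8 = 27712 bits
compressed_size = n_symbols * avg_code_len = 3464 * 3.09 = 10703.76 bits
ratio = original_size / compressed_size = 27712 / 10703.76 = 2.589

Compression ratio = 2.589


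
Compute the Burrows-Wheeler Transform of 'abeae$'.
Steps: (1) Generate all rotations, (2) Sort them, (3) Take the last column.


Rotations (sorted):
  0: $abeae -> last char: e
  1: abeae$ -> last char: $
  2: ae$abe -> last char: e
  3: beae$a -> last char: a
  4: e$abea -> last char: a
  5: eae$ab -> last char: b


BWT = e$eaab


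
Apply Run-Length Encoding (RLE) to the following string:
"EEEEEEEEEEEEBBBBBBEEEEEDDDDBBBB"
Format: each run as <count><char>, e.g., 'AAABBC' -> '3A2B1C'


Scanning runs left to right:
  i=0: run of 'E' x 12 -> '12E'
  i=12: run of 'B' x 6 -> '6B'
  i=18: run of 'E' x 5 -> '5E'
  i=23: run of 'D' x 4 -> '4D'
  i=27: run of 'B' x 4 -> '4B'

RLE = 12E6B5E4D4B


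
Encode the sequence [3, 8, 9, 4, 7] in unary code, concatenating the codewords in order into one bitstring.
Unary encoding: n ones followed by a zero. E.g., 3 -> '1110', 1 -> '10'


Encode each number as n ones followed by a terminating 0:
  3 -> 1110 (4 bits)
  8 -> 111111110 (9 bits)
  9 -> 1111111110 (10 bits)
  4 -> 11110 (5 bits)
  7 -> 11111110 (8 bits)
Total length = 4 + 9 + 10 + 5 + 8 = 36 bits.

Unary([3, 8, 9, 4, 7]) = 111011111111011111111101111011111110 (36 bits)


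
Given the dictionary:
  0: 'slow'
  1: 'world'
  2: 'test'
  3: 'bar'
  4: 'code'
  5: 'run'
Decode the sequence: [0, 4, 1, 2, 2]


Look up each index in the dictionary:
  0 -> 'slow'
  4 -> 'code'
  1 -> 'world'
  2 -> 'test'
  2 -> 'test'

Decoded: "slow code world test test"


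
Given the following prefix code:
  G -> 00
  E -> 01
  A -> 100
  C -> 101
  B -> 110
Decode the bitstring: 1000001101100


Decoding step by step:
Bits 100 -> A
Bits 00 -> G
Bits 01 -> E
Bits 101 -> C
Bits 100 -> A


Decoded message: AGECA


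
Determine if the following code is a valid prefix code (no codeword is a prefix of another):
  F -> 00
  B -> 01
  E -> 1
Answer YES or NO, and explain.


Checking each pair (does one codeword prefix another?):
  F='00' vs B='01': no prefix
  F='00' vs E='1': no prefix
  B='01' vs F='00': no prefix
  B='01' vs E='1': no prefix
  E='1' vs F='00': no prefix
  E='1' vs B='01': no prefix
No violation found over all pairs.

YES -- this is a valid prefix code. No codeword is a prefix of any other codeword.


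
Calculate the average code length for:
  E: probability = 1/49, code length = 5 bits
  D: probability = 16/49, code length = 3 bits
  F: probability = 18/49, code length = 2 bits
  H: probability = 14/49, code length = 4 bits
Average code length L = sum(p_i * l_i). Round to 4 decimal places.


Weighted contributions p_i * l_i:
  E: (1/49) * 5 = 5/49
  D: (16/49) * 3 = 48/49
  F: (18/49) * 2 = 36/49
  H: (14/49) * 4 = 56/49
Sum = (5 + 48 + 36 + 56)/49 = 145/49

L = 145/49 = 2.9592 bits/symbol


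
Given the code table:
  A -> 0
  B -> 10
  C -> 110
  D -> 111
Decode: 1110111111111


Decoding:
111 -> D
0 -> A
111 -> D
111 -> D
111 -> D


Result: DADDD


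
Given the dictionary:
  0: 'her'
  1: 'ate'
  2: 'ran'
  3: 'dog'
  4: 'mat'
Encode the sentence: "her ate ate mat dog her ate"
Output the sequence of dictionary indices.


Look up each word in the dictionary:
  'her' -> 0
  'ate' -> 1
  'ate' -> 1
  'mat' -> 4
  'dog' -> 3
  'her' -> 0
  'ate' -> 1

Encoded: [0, 1, 1, 4, 3, 0, 1]


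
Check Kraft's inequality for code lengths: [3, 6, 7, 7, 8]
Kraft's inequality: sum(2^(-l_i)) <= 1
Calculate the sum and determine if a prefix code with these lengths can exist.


Sum = 2^(-3) + 2^(-6) + 2^(-7) + 2^(-7) + 2^(-8)
    = 0.125 + 0.015625 + 0.0078125 + 0.0078125 + 0.00390625
    = 41/256 = 0.16015625
Since 0.16015625 <= 1, Kraft's inequality IS satisfied.
A prefix code with these lengths CAN exist.

Kraft sum = 0.16015625. Satisfied.


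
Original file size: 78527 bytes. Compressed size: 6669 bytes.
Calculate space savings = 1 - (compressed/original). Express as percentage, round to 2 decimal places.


ratio = compressed/original = 6669/78527 = 0.084926
savings = 1 - ratio = 1 - 0.084926 = 0.915074
as a percentage: 0.915074 * 100 = 91.51%

Space savings = 1 - 6669/78527 = 91.51%


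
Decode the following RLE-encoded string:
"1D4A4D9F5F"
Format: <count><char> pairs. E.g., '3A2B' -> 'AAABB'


Expanding each <count><char> pair:
  1D -> 'D'
  4A -> 'AAAA'
  4D -> 'DDDD'
  9F -> 'FFFFFFFFF'
  5F -> 'FFFFF'

Decoded = DAAAADDDDFFFFFFFFFFFFFF


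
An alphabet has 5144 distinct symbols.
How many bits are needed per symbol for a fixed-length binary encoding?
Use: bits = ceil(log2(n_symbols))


log2(5144) = 12.3287
Bracket: 2^12 = 4096 < 5144 <= 2^13 = 8192
So ceil(log2(5144)) = 13

bits = ceil(log2(5144)) = ceil(12.3287) = 13 bits


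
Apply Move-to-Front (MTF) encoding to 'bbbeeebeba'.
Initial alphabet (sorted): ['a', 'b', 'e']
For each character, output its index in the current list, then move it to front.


MTF encoding:
'b': index 1 in ['a', 'b', 'e'] -> ['b', 'a', 'e']
'b': index 0 in ['b', 'a', 'e'] -> ['b', 'a', 'e']
'b': index 0 in ['b', 'a', 'e'] -> ['b', 'a', 'e']
'e': index 2 in ['b', 'a', 'e'] -> ['e', 'b', 'a']
'e': index 0 in ['e', 'b', 'a'] -> ['e', 'b', 'a']
'e': index 0 in ['e', 'b', 'a'] -> ['e', 'b', 'a']
'b': index 1 in ['e', 'b', 'a'] -> ['b', 'e', 'a']
'e': index 1 in ['b', 'e', 'a'] -> ['e', 'b', 'a']
'b': index 1 in ['e', 'b', 'a'] -> ['b', 'e', 'a']
'a': index 2 in ['b', 'e', 'a'] -> ['a', 'b', 'e']


Output: [1, 0, 0, 2, 0, 0, 1, 1, 1, 2]


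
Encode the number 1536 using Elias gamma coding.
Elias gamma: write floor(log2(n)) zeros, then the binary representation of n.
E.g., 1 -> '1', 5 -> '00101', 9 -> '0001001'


num_bits = floor(log2(1536)) + 1 = 11
leading_zeros = num_bits - 1 = 10
binary(1536) = 11000000000

Elias gamma(1536) = '0000000000' + '11000000000' = 000000000011000000000 (21 bits)


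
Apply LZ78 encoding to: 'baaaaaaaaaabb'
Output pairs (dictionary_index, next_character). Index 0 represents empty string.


LZ78 encoding steps:
Dictionary: {0: ''}
Step 1: w='' (idx 0), next='b' -> output (0, 'b'), add 'b' as idx 1
Step 2: w='' (idx 0), next='a' -> output (0, 'a'), add 'a' as idx 2
Step 3: w='a' (idx 2), next='a' -> output (2, 'a'), add 'aa' as idx 3
Step 4: w='aa' (idx 3), next='a' -> output (3, 'a'), add 'aaa' as idx 4
Step 5: w='aaa' (idx 4), next='a' -> output (4, 'a'), add 'aaaa' as idx 5
Step 6: w='b' (idx 1), next='b' -> output (1, 'b'), add 'bb' as idx 6


Encoded: [(0, 'b'), (0, 'a'), (2, 'a'), (3, 'a'), (4, 'a'), (1, 'b')]


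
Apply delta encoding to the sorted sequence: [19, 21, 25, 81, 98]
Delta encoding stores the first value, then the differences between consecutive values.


First value: 19
Deltas:
  21 - 19 = 2
  25 - 21 = 4
  81 - 25 = 56
  98 - 81 = 17


Delta encoded: [19, 2, 4, 56, 17]


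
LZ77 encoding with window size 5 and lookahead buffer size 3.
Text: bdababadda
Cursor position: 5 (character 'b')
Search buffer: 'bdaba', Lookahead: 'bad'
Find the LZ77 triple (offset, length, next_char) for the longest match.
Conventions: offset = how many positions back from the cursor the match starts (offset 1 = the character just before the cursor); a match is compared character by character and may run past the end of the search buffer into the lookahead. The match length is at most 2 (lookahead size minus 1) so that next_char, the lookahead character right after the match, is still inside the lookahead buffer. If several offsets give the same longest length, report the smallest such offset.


Try each offset into the search buffer:
  offset=1 (pos 4, char 'a'): match length 0
  offset=2 (pos 3, char 'b'): match length 2
  offset=3 (pos 2, char 'a'): match length 0
  offset=4 (pos 1, char 'd'): match length 0
  offset=5 (pos 0, char 'b'): match length 1
Longest match has length 2 at offset 2.
next_char = character at position 5 + 2 = 7 -> 'd'

Best match: offset=2, length=2 (matching 'ba' starting at position 3)
LZ77 triple: (2, 2, 'd')


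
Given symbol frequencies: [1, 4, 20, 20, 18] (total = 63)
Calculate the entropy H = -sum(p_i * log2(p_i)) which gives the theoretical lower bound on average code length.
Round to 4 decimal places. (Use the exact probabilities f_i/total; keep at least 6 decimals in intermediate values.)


Per-symbol terms -p_i * log2(p_i) with p_i = f_i/63:
  p = 1/63 = 0.015873: log2(p) = -5.977280, -p*log2(p) = 0.094877
  p = 4/63 = 0.063492: log2(p) = -3.977280, -p*log2(p) = 0.252526
  p = 20/63 = 0.317460: log2(p) = -1.655352, -p*log2(p) = 0.525509
  p = 20/63 = 0.317460: log2(p) = -1.655352, -p*log2(p) = 0.525509
  p = 18/63 = 0.285714: log2(p) = -1.807355, -p*log2(p) = 0.516387
H = 0.094877 + 0.252526 + 0.525509 + 0.525509 + 0.516387 = 1.914808

H = 1.9148 bits/symbol


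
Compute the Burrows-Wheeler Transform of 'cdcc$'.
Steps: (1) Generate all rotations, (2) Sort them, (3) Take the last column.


Rotations (sorted):
  0: $cdcc -> last char: c
  1: c$cdc -> last char: c
  2: cc$cd -> last char: d
  3: cdcc$ -> last char: $
  4: dcc$c -> last char: c


BWT = ccd$c


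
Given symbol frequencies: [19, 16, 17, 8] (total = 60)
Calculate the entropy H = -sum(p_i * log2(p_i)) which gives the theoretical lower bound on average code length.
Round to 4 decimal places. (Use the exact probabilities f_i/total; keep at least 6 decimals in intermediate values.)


Per-symbol terms -p_i * log2(p_i) with p_i = f_i/60:
  p = 19/60 = 0.316667: log2(p) = -1.658963, -p*log2(p) = 0.525338
  p = 16/60 = 0.266667: log2(p) = -1.906891, -p*log2(p) = 0.508504
  p = 17/60 = 0.283333: log2(p) = -1.819428, -p*log2(p) = 0.515505
  p = 8/60 = 0.133333: log2(p) = -2.906891, -p*log2(p) = 0.387585
H = 0.525338 + 0.508504 + 0.515505 + 0.387585 = 1.936932

H = 1.9369 bits/symbol


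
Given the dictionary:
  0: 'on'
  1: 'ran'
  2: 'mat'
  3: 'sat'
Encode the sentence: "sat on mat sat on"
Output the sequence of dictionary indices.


Look up each word in the dictionary:
  'sat' -> 3
  'on' -> 0
  'mat' -> 2
  'sat' -> 3
  'on' -> 0

Encoded: [3, 0, 2, 3, 0]


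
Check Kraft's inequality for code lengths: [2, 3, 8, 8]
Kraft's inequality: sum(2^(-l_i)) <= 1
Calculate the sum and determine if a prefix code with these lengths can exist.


Sum = 2^(-2) + 2^(-3) + 2^(-8) + 2^(-8)
    = 0.25 + 0.125 + 0.00390625 + 0.00390625
    = 98/256 = 0.3828125
Since 0.3828125 <= 1, Kraft's inequality IS satisfied.
A prefix code with these lengths CAN exist.

Kraft sum = 0.3828125. Satisfied.


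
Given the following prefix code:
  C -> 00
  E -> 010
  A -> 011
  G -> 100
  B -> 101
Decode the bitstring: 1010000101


Decoding step by step:
Bits 101 -> B
Bits 00 -> C
Bits 00 -> C
Bits 101 -> B


Decoded message: BCCB


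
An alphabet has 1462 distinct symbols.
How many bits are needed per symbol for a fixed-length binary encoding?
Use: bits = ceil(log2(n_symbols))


log2(1462) = 10.5137
Bracket: 2^10 = 1024 < 1462 <= 2^11 = 2048
So ceil(log2(1462)) = 11

bits = ceil(log2(1462)) = ceil(10.5137) = 11 bits


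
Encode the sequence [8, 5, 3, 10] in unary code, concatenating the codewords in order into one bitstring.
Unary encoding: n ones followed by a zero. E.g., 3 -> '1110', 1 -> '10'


Encode each number as n ones followed by a terminating 0:
  8 -> 111111110 (9 bits)
  5 -> 111110 (6 bits)
  3 -> 1110 (4 bits)
  10 -> 11111111110 (11 bits)
Total length = 9 + 6 + 4 + 11 = 30 bits.

Unary([8, 5, 3, 10]) = 111111110111110111011111111110 (30 bits)


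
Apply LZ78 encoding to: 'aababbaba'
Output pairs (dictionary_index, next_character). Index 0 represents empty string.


LZ78 encoding steps:
Dictionary: {0: ''}
Step 1: w='' (idx 0), next='a' -> output (0, 'a'), add 'a' as idx 1
Step 2: w='a' (idx 1), next='b' -> output (1, 'b'), add 'ab' as idx 2
Step 3: w='ab' (idx 2), next='b' -> output (2, 'b'), add 'abb' as idx 3
Step 4: w='ab' (idx 2), next='a' -> output (2, 'a'), add 'aba' as idx 4


Encoded: [(0, 'a'), (1, 'b'), (2, 'b'), (2, 'a')]


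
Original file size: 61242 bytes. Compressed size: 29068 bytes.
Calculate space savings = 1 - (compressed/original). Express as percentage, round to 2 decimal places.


ratio = compressed/original = 29068/61242 = 0.474642
savings = 1 - ratio = 1 - 0.474642 = 0.525358
as a percentage: 0.525358 * 100 = 52.54%

Space savings = 1 - 29068/61242 = 52.54%


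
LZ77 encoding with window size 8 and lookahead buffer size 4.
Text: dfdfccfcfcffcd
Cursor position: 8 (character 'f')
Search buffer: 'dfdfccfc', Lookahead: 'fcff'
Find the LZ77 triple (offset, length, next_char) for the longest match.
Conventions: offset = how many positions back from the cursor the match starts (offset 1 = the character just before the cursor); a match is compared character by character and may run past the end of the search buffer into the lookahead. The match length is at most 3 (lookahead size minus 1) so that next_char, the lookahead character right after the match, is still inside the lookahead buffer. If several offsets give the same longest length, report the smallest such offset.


Try each offset into the search buffer:
  offset=1 (pos 7, char 'c'): match length 0
  offset=2 (pos 6, char 'f'): match length 3
  offset=3 (pos 5, char 'c'): match length 0
  offset=4 (pos 4, char 'c'): match length 0
  offset=5 (pos 3, char 'f'): match length 2
  offset=6 (pos 2, char 'd'): match length 0
  offset=7 (pos 1, char 'f'): match length 1
  offset=8 (pos 0, char 'd'): match length 0
Longest match has length 3 at offset 2.
next_char = character at position 8 + 3 = 11 -> 'f'

Best match: offset=2, length=3 (matching 'fcf' starting at position 6)
LZ77 triple: (2, 3, 'f')


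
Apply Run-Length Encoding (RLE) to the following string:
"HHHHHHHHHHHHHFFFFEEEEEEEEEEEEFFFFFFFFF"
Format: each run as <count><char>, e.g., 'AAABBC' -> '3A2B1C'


Scanning runs left to right:
  i=0: run of 'H' x 13 -> '13H'
  i=13: run of 'F' x 4 -> '4F'
  i=17: run of 'E' x 12 -> '12E'
  i=29: run of 'F' x 9 -> '9F'

RLE = 13H4F12E9F


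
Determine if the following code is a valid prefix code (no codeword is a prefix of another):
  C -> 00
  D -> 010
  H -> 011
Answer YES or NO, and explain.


Checking each pair (does one codeword prefix another?):
  C='00' vs D='010': no prefix
  C='00' vs H='011': no prefix
  D='010' vs C='00': no prefix
  D='010' vs H='011': no prefix
  H='011' vs C='00': no prefix
  H='011' vs D='010': no prefix
No violation found over all pairs.

YES -- this is a valid prefix code. No codeword is a prefix of any other codeword.


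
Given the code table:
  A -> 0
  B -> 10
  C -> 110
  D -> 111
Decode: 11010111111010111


Decoding:
110 -> C
10 -> B
111 -> D
111 -> D
0 -> A
10 -> B
111 -> D


Result: CBDDABD


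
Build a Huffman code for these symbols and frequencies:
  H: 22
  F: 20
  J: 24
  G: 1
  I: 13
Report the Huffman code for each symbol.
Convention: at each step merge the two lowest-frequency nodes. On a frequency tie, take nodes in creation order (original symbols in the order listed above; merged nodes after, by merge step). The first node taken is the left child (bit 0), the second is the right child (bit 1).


Huffman tree construction:
Step 1: Merge G(1) + I(13) = 14
Step 2: Merge (G+I)(14) + F(20) = 34
Step 3: Merge H(22) + J(24) = 46
Step 4: Merge ((G+I)+F)(34) + (H+J)(46) = 80
Read each symbol's code off the tree from the root (left child = 0, right child = 1).

Codes:
  H: 10 (length 2)
  F: 01 (length 2)
  J: 11 (length 2)
  G: 000 (length 3)
  I: 001 (length 3)
Average code length: 174/80 = 2.1750 bits/symbol


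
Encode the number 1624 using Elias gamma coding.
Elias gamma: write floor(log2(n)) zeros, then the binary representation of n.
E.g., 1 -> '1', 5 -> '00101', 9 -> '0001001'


num_bits = floor(log2(1624)) + 1 = 11
leading_zeros = num_bits - 1 = 10
binary(1624) = 11001011000

Elias gamma(1624) = '0000000000' + '11001011000' = 000000000011001011000 (21 bits)


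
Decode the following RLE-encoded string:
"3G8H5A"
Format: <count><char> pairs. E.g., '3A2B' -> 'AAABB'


Expanding each <count><char> pair:
  3G -> 'GGG'
  8H -> 'HHHHHHHH'
  5A -> 'AAAAA'

Decoded = GGGHHHHHHHHAAAAA


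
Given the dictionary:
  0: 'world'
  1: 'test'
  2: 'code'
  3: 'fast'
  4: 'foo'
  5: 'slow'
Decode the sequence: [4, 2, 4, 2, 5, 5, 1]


Look up each index in the dictionary:
  4 -> 'foo'
  2 -> 'code'
  4 -> 'foo'
  2 -> 'code'
  5 -> 'slow'
  5 -> 'slow'
  1 -> 'test'

Decoded: "foo code foo code slow slow test"


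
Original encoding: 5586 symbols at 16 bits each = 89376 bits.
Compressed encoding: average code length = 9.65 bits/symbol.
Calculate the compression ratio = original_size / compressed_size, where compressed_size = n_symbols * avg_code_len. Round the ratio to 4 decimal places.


original_size = n_symbols * orig_bits = 5586 * 16 = 89376 bits
compressed_size = n_symbols * avg_code_len = 5586 * 9.65 = 53904.9 bits
ratio = original_size / compressed_size = 89376 / 53904.9 = 1.658

Compression ratio = 1.658


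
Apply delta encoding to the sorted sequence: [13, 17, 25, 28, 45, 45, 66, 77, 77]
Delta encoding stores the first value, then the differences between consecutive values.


First value: 13
Deltas:
  17 - 13 = 4
  25 - 17 = 8
  28 - 25 = 3
  45 - 28 = 17
  45 - 45 = 0
  66 - 45 = 21
  77 - 66 = 11
  77 - 77 = 0


Delta encoded: [13, 4, 8, 3, 17, 0, 21, 11, 0]


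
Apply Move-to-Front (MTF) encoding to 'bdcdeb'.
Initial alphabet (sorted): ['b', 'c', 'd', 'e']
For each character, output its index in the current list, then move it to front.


MTF encoding:
'b': index 0 in ['b', 'c', 'd', 'e'] -> ['b', 'c', 'd', 'e']
'd': index 2 in ['b', 'c', 'd', 'e'] -> ['d', 'b', 'c', 'e']
'c': index 2 in ['d', 'b', 'c', 'e'] -> ['c', 'd', 'b', 'e']
'd': index 1 in ['c', 'd', 'b', 'e'] -> ['d', 'c', 'b', 'e']
'e': index 3 in ['d', 'c', 'b', 'e'] -> ['e', 'd', 'c', 'b']
'b': index 3 in ['e', 'd', 'c', 'b'] -> ['b', 'e', 'd', 'c']


Output: [0, 2, 2, 1, 3, 3]


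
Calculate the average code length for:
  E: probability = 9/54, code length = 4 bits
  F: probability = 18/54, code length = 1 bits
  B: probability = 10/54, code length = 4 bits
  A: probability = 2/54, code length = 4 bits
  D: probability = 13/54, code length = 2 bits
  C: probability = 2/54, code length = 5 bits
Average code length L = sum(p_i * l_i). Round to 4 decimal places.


Weighted contributions p_i * l_i:
  E: (9/54) * 4 = 36/54
  F: (18/54) * 1 = 18/54
  B: (10/54) * 4 = 40/54
  A: (2/54) * 4 = 8/54
  D: (13/54) * 2 = 26/54
  C: (2/54) * 5 = 10/54
Sum = (36 + 18 + 40 + 8 + 26 + 10)/54 = 138/54

L = 138/54 = 2.5556 bits/symbol


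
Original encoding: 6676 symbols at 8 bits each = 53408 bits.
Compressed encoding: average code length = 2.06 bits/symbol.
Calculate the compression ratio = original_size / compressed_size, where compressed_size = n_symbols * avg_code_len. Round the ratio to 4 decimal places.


original_size = n_symbols * orig_bits = 6676 * 8 = 53408 bits
compressed_size = n_symbols * avg_code_len = 6676 * 2.06 = 13752.56 bits
ratio = original_size / compressed_size = 53408 / 13752.56 = 3.8835

Compression ratio = 3.8835


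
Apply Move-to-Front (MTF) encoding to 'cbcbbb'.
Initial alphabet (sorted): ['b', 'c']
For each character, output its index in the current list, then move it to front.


MTF encoding:
'c': index 1 in ['b', 'c'] -> ['c', 'b']
'b': index 1 in ['c', 'b'] -> ['b', 'c']
'c': index 1 in ['b', 'c'] -> ['c', 'b']
'b': index 1 in ['c', 'b'] -> ['b', 'c']
'b': index 0 in ['b', 'c'] -> ['b', 'c']
'b': index 0 in ['b', 'c'] -> ['b', 'c']


Output: [1, 1, 1, 1, 0, 0]


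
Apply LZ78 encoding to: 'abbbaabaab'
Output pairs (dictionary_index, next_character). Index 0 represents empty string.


LZ78 encoding steps:
Dictionary: {0: ''}
Step 1: w='' (idx 0), next='a' -> output (0, 'a'), add 'a' as idx 1
Step 2: w='' (idx 0), next='b' -> output (0, 'b'), add 'b' as idx 2
Step 3: w='b' (idx 2), next='b' -> output (2, 'b'), add 'bb' as idx 3
Step 4: w='a' (idx 1), next='a' -> output (1, 'a'), add 'aa' as idx 4
Step 5: w='b' (idx 2), next='a' -> output (2, 'a'), add 'ba' as idx 5
Step 6: w='a' (idx 1), next='b' -> output (1, 'b'), add 'ab' as idx 6


Encoded: [(0, 'a'), (0, 'b'), (2, 'b'), (1, 'a'), (2, 'a'), (1, 'b')]


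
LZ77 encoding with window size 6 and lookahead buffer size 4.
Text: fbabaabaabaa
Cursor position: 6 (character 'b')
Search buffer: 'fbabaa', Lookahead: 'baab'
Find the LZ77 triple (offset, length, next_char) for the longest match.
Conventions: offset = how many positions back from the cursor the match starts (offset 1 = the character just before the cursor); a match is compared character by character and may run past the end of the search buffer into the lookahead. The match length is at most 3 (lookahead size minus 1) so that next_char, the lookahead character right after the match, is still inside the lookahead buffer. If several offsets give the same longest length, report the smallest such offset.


Try each offset into the search buffer:
  offset=1 (pos 5, char 'a'): match length 0
  offset=2 (pos 4, char 'a'): match length 0
  offset=3 (pos 3, char 'b'): match length 3
  offset=4 (pos 2, char 'a'): match length 0
  offset=5 (pos 1, char 'b'): match length 2
  offset=6 (pos 0, char 'f'): match length 0
Longest match has length 3 at offset 3.
next_char = character at position 6 + 3 = 9 -> 'b'

Best match: offset=3, length=3 (matching 'baa' starting at position 3)
LZ77 triple: (3, 3, 'b')


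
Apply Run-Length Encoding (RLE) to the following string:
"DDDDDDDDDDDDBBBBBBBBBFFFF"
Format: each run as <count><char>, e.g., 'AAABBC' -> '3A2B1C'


Scanning runs left to right:
  i=0: run of 'D' x 12 -> '12D'
  i=12: run of 'B' x 9 -> '9B'
  i=21: run of 'F' x 4 -> '4F'

RLE = 12D9B4F


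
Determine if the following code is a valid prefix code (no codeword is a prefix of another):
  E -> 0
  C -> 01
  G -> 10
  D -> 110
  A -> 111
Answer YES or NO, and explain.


Checking each pair (does one codeword prefix another?):
  E='0' vs C='01': prefix -- VIOLATION

NO -- this is NOT a valid prefix code. E (0) is a prefix of C (01).


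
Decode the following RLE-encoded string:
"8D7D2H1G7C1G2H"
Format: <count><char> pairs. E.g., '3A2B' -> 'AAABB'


Expanding each <count><char> pair:
  8D -> 'DDDDDDDD'
  7D -> 'DDDDDDD'
  2H -> 'HH'
  1G -> 'G'
  7C -> 'CCCCCCC'
  1G -> 'G'
  2H -> 'HH'

Decoded = DDDDDDDDDDDDDDDHHGCCCCCCCGHH


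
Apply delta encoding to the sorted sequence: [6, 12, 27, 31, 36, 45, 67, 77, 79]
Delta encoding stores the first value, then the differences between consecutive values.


First value: 6
Deltas:
  12 - 6 = 6
  27 - 12 = 15
  31 - 27 = 4
  36 - 31 = 5
  45 - 36 = 9
  67 - 45 = 22
  77 - 67 = 10
  79 - 77 = 2


Delta encoded: [6, 6, 15, 4, 5, 9, 22, 10, 2]


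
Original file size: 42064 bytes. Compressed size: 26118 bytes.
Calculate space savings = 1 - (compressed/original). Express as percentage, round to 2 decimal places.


ratio = compressed/original = 26118/42064 = 0.620911
savings = 1 - ratio = 1 - 0.620911 = 0.379089
as a percentage: 0.379089 * 100 = 37.91%

Space savings = 1 - 26118/42064 = 37.91%


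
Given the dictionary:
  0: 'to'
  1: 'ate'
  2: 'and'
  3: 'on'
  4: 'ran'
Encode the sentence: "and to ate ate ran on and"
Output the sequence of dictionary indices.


Look up each word in the dictionary:
  'and' -> 2
  'to' -> 0
  'ate' -> 1
  'ate' -> 1
  'ran' -> 4
  'on' -> 3
  'and' -> 2

Encoded: [2, 0, 1, 1, 4, 3, 2]


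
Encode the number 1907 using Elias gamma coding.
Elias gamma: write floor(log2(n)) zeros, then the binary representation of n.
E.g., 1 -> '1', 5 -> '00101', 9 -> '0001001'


num_bits = floor(log2(1907)) + 1 = 11
leading_zeros = num_bits - 1 = 10
binary(1907) = 11101110011

Elias gamma(1907) = '0000000000' + '11101110011' = 000000000011101110011 (21 bits)


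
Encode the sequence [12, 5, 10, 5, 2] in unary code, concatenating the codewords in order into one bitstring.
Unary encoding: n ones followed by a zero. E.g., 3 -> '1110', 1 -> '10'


Encode each number as n ones followed by a terminating 0:
  12 -> 1111111111110 (13 bits)
  5 -> 111110 (6 bits)
  10 -> 11111111110 (11 bits)
  5 -> 111110 (6 bits)
  2 -> 110 (3 bits)
Total length = 13 + 6 + 11 + 6 + 3 = 39 bits.

Unary([12, 5, 10, 5, 2]) = 111111111111011111011111111110111110110 (39 bits)


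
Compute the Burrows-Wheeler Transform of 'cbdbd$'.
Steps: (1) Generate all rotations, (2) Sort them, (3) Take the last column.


Rotations (sorted):
  0: $cbdbd -> last char: d
  1: bd$cbd -> last char: d
  2: bdbd$c -> last char: c
  3: cbdbd$ -> last char: $
  4: d$cbdb -> last char: b
  5: dbd$cb -> last char: b


BWT = ddc$bb


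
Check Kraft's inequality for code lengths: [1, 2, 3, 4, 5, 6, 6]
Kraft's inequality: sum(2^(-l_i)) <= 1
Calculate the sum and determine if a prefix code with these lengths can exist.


Sum = 2^(-1) + 2^(-2) + 2^(-3) + 2^(-4) + 2^(-5) + 2^(-6) + 2^(-6)
    = 0.5 + 0.25 + 0.125 + 0.0625 + 0.03125 + 0.015625 + 0.015625
    = 64/64 = 1.0
Since 1.0 <= 1, Kraft's inequality IS satisfied.
A prefix code with these lengths CAN exist.

Kraft sum = 1.0. Satisfied.


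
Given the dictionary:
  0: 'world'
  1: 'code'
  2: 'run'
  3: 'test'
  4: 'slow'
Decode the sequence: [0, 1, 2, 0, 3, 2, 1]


Look up each index in the dictionary:
  0 -> 'world'
  1 -> 'code'
  2 -> 'run'
  0 -> 'world'
  3 -> 'test'
  2 -> 'run'
  1 -> 'code'

Decoded: "world code run world test run code"


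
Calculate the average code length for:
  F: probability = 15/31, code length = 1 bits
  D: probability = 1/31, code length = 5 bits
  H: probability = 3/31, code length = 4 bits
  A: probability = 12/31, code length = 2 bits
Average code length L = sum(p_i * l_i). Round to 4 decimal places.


Weighted contributions p_i * l_i:
  F: (15/31) * 1 = 15/31
  D: (1/31) * 5 = 5/31
  H: (3/31) * 4 = 12/31
  A: (12/31) * 2 = 24/31
Sum = (15 + 5 + 12 + 24)/31 = 56/31

L = 56/31 = 1.8065 bits/symbol


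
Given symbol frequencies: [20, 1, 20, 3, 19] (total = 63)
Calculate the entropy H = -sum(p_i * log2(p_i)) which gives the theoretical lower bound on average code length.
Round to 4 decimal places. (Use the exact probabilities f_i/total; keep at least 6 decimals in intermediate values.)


Per-symbol terms -p_i * log2(p_i) with p_i = f_i/63:
  p = 20/63 = 0.317460: log2(p) = -1.655352, -p*log2(p) = 0.525509
  p = 1/63 = 0.015873: log2(p) = -5.977280, -p*log2(p) = 0.094877
  p = 20/63 = 0.317460: log2(p) = -1.655352, -p*log2(p) = 0.525509
  p = 3/63 = 0.047619: log2(p) = -4.392317, -p*log2(p) = 0.209158
  p = 19/63 = 0.301587: log2(p) = -1.729352, -p*log2(p) = 0.521551
H = 0.525509 + 0.094877 + 0.525509 + 0.209158 + 0.521551 = 1.876604

H = 1.8766 bits/symbol


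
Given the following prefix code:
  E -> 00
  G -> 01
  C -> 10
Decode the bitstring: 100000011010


Decoding step by step:
Bits 10 -> C
Bits 00 -> E
Bits 00 -> E
Bits 01 -> G
Bits 10 -> C
Bits 10 -> C


Decoded message: CEEGCC


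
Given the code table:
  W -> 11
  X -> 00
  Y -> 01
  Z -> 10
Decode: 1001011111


Decoding:
10 -> Z
01 -> Y
01 -> Y
11 -> W
11 -> W


Result: ZYYWW


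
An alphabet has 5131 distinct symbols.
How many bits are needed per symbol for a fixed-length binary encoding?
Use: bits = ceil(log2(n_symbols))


log2(5131) = 12.325
Bracket: 2^12 = 4096 < 5131 <= 2^13 = 8192
So ceil(log2(5131)) = 13

bits = ceil(log2(5131)) = ceil(12.325) = 13 bits


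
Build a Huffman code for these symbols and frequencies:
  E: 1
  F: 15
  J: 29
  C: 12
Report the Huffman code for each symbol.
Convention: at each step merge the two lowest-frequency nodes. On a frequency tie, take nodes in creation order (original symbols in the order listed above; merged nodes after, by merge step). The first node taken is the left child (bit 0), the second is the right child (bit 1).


Huffman tree construction:
Step 1: Merge E(1) + C(12) = 13
Step 2: Merge (E+C)(13) + F(15) = 28
Step 3: Merge ((E+C)+F)(28) + J(29) = 57
Read each symbol's code off the tree from the root (left child = 0, right child = 1).

Codes:
  E: 000 (length 3)
  F: 01 (length 2)
  J: 1 (length 1)
  C: 001 (length 3)
Average code length: 98/57 = 1.7193 bits/symbol


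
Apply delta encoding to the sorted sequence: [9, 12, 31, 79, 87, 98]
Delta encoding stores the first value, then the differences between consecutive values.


First value: 9
Deltas:
  12 - 9 = 3
  31 - 12 = 19
  79 - 31 = 48
  87 - 79 = 8
  98 - 87 = 11


Delta encoded: [9, 3, 19, 48, 8, 11]


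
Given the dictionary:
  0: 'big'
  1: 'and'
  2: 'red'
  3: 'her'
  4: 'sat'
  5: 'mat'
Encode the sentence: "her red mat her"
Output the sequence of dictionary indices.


Look up each word in the dictionary:
  'her' -> 3
  'red' -> 2
  'mat' -> 5
  'her' -> 3

Encoded: [3, 2, 5, 3]


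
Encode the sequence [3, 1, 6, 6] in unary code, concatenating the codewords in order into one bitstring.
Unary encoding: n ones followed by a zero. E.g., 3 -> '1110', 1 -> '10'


Encode each number as n ones followed by a terminating 0:
  3 -> 1110 (4 bits)
  1 -> 10 (2 bits)
  6 -> 1111110 (7 bits)
  6 -> 1111110 (7 bits)
Total length = 4 + 2 + 7 + 7 = 20 bits.

Unary([3, 1, 6, 6]) = 11101011111101111110 (20 bits)


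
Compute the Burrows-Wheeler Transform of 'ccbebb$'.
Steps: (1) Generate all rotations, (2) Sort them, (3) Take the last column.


Rotations (sorted):
  0: $ccbebb -> last char: b
  1: b$ccbeb -> last char: b
  2: bb$ccbe -> last char: e
  3: bebb$cc -> last char: c
  4: cbebb$c -> last char: c
  5: ccbebb$ -> last char: $
  6: ebb$ccb -> last char: b


BWT = bbecc$b


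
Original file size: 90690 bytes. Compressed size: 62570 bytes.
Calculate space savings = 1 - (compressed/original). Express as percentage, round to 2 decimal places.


ratio = compressed/original = 62570/90690 = 0.689933
savings = 1 - ratio = 1 - 0.689933 = 0.310067
as a percentage: 0.310067 * 100 = 31.01%

Space savings = 1 - 62570/90690 = 31.01%


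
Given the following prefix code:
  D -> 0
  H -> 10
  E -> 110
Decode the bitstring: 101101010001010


Decoding step by step:
Bits 10 -> H
Bits 110 -> E
Bits 10 -> H
Bits 10 -> H
Bits 0 -> D
Bits 0 -> D
Bits 10 -> H
Bits 10 -> H


Decoded message: HEHHDDHH


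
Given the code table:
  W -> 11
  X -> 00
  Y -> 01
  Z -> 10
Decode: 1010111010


Decoding:
10 -> Z
10 -> Z
11 -> W
10 -> Z
10 -> Z


Result: ZZWZZ


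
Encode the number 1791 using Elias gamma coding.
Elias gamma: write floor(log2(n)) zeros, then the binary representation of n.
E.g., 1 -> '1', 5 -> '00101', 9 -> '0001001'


num_bits = floor(log2(1791)) + 1 = 11
leading_zeros = num_bits - 1 = 10
binary(1791) = 11011111111

Elias gamma(1791) = '0000000000' + '11011111111' = 000000000011011111111 (21 bits)


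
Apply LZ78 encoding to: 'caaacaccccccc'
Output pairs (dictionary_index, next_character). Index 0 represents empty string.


LZ78 encoding steps:
Dictionary: {0: ''}
Step 1: w='' (idx 0), next='c' -> output (0, 'c'), add 'c' as idx 1
Step 2: w='' (idx 0), next='a' -> output (0, 'a'), add 'a' as idx 2
Step 3: w='a' (idx 2), next='a' -> output (2, 'a'), add 'aa' as idx 3
Step 4: w='c' (idx 1), next='a' -> output (1, 'a'), add 'ca' as idx 4
Step 5: w='c' (idx 1), next='c' -> output (1, 'c'), add 'cc' as idx 5
Step 6: w='cc' (idx 5), next='c' -> output (5, 'c'), add 'ccc' as idx 6
Step 7: w='cc' (idx 5), end of input -> output (5, '')


Encoded: [(0, 'c'), (0, 'a'), (2, 'a'), (1, 'a'), (1, 'c'), (5, 'c'), (5, '')]


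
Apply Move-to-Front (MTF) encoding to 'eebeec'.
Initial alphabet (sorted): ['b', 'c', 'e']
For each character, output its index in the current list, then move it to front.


MTF encoding:
'e': index 2 in ['b', 'c', 'e'] -> ['e', 'b', 'c']
'e': index 0 in ['e', 'b', 'c'] -> ['e', 'b', 'c']
'b': index 1 in ['e', 'b', 'c'] -> ['b', 'e', 'c']
'e': index 1 in ['b', 'e', 'c'] -> ['e', 'b', 'c']
'e': index 0 in ['e', 'b', 'c'] -> ['e', 'b', 'c']
'c': index 2 in ['e', 'b', 'c'] -> ['c', 'e', 'b']


Output: [2, 0, 1, 1, 0, 2]


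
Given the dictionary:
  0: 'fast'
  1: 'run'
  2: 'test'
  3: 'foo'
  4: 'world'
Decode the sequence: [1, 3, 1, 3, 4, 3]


Look up each index in the dictionary:
  1 -> 'run'
  3 -> 'foo'
  1 -> 'run'
  3 -> 'foo'
  4 -> 'world'
  3 -> 'foo'

Decoded: "run foo run foo world foo"


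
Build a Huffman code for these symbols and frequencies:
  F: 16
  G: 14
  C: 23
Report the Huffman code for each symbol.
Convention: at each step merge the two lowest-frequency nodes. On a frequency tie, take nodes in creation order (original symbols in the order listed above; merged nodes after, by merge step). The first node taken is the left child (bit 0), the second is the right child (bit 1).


Huffman tree construction:
Step 1: Merge G(14) + F(16) = 30
Step 2: Merge C(23) + (G+F)(30) = 53
Read each symbol's code off the tree from the root (left child = 0, right child = 1).

Codes:
  F: 11 (length 2)
  G: 10 (length 2)
  C: 0 (length 1)
Average code length: 83/53 = 1.5660 bits/symbol


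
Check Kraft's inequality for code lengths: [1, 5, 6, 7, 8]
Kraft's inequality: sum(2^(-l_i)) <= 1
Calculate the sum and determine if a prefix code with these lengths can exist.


Sum = 2^(-1) + 2^(-5) + 2^(-6) + 2^(-7) + 2^(-8)
    = 0.5 + 0.03125 + 0.015625 + 0.0078125 + 0.00390625
    = 143/256 = 0.55859375
Since 0.55859375 <= 1, Kraft's inequality IS satisfied.
A prefix code with these lengths CAN exist.

Kraft sum = 0.55859375. Satisfied.


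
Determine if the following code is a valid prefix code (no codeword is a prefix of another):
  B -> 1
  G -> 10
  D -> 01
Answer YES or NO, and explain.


Checking each pair (does one codeword prefix another?):
  B='1' vs G='10': prefix -- VIOLATION

NO -- this is NOT a valid prefix code. B (1) is a prefix of G (10).


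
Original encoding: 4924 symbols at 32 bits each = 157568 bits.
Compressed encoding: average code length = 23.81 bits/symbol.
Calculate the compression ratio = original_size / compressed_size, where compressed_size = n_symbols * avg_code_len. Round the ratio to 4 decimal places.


original_size = n_symbols * orig_bits = 4924 * 32 = 157568 bits
compressed_size = n_symbols * avg_code_len = 4924 * 23.81 = 117240.44 bits
ratio = original_size / compressed_size = 157568 / 117240.44 = 1.344

Compression ratio = 1.344


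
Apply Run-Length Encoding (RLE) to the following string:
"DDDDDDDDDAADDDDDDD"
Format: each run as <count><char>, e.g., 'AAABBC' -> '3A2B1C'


Scanning runs left to right:
  i=0: run of 'D' x 9 -> '9D'
  i=9: run of 'A' x 2 -> '2A'
  i=11: run of 'D' x 7 -> '7D'

RLE = 9D2A7D


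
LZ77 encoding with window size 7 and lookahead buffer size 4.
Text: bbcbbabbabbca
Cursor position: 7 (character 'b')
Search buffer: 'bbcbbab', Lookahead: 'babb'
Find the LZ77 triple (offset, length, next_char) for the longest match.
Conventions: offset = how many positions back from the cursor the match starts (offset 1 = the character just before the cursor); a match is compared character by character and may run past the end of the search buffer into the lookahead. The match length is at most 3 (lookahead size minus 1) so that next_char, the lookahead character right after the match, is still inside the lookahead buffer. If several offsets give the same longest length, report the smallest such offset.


Try each offset into the search buffer:
  offset=1 (pos 6, char 'b'): match length 1
  offset=2 (pos 5, char 'a'): match length 0
  offset=3 (pos 4, char 'b'): match length 3
  offset=4 (pos 3, char 'b'): match length 1
  offset=5 (pos 2, char 'c'): match length 0
  offset=6 (pos 1, char 'b'): match length 1
  offset=7 (pos 0, char 'b'): match length 1
Longest match has length 3 at offset 3.
next_char = character at position 7 + 3 = 10 -> 'b'

Best match: offset=3, length=3 (matching 'bab' starting at position 4)
LZ77 triple: (3, 3, 'b')


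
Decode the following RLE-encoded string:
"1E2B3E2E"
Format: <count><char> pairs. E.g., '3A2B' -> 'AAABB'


Expanding each <count><char> pair:
  1E -> 'E'
  2B -> 'BB'
  3E -> 'EEE'
  2E -> 'EE'

Decoded = EBBEEEEE


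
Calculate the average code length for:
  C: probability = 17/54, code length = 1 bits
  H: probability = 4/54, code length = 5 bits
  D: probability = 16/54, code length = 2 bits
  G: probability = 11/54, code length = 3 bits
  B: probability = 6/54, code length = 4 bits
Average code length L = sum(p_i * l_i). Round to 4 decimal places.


Weighted contributions p_i * l_i:
  C: (17/54) * 1 = 17/54
  H: (4/54) * 5 = 20/54
  D: (16/54) * 2 = 32/54
  G: (11/54) * 3 = 33/54
  B: (6/54) * 4 = 24/54
Sum = (17 + 20 + 32 + 33 + 24)/54 = 126/54

L = 126/54 = 2.3333 bits/symbol


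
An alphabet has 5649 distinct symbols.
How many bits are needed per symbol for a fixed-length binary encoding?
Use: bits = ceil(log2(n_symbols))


log2(5649) = 12.4638
Bracket: 2^12 = 4096 < 5649 <= 2^13 = 8192
So ceil(log2(5649)) = 13

bits = ceil(log2(5649)) = ceil(12.4638) = 13 bits


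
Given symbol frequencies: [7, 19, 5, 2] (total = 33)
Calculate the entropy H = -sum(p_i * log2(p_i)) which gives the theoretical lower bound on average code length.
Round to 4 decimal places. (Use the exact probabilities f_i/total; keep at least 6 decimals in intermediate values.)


Per-symbol terms -p_i * log2(p_i) with p_i = f_i/33:
  p = 7/33 = 0.212121: log2(p) = -2.237039, -p*log2(p) = 0.474523
  p = 19/33 = 0.575758: log2(p) = -0.796467, -p*log2(p) = 0.458572
  p = 5/33 = 0.151515: log2(p) = -2.722466, -p*log2(p) = 0.412495
  p = 2/33 = 0.060606: log2(p) = -4.044394, -p*log2(p) = 0.245115
H = 0.474523 + 0.458572 + 0.412495 + 0.245115 = 1.590705

H = 1.5907 bits/symbol


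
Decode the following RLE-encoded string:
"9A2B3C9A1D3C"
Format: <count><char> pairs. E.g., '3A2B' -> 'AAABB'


Expanding each <count><char> pair:
  9A -> 'AAAAAAAAA'
  2B -> 'BB'
  3C -> 'CCC'
  9A -> 'AAAAAAAAA'
  1D -> 'D'
  3C -> 'CCC'

Decoded = AAAAAAAAABBCCCAAAAAAAAADCCC


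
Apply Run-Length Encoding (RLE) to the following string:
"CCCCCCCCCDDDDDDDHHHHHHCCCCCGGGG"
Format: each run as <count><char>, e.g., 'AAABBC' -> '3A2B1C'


Scanning runs left to right:
  i=0: run of 'C' x 9 -> '9C'
  i=9: run of 'D' x 7 -> '7D'
  i=16: run of 'H' x 6 -> '6H'
  i=22: run of 'C' x 5 -> '5C'
  i=27: run of 'G' x 4 -> '4G'

RLE = 9C7D6H5C4G


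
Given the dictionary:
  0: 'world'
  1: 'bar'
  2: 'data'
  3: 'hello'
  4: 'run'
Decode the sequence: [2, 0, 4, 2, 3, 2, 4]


Look up each index in the dictionary:
  2 -> 'data'
  0 -> 'world'
  4 -> 'run'
  2 -> 'data'
  3 -> 'hello'
  2 -> 'data'
  4 -> 'run'

Decoded: "data world run data hello data run"


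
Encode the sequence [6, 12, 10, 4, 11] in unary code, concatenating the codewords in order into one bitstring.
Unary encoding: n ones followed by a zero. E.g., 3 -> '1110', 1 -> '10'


Encode each number as n ones followed by a terminating 0:
  6 -> 1111110 (7 bits)
  12 -> 1111111111110 (13 bits)
  10 -> 11111111110 (11 bits)
  4 -> 11110 (5 bits)
  11 -> 111111111110 (12 bits)
Total length = 7 + 13 + 11 + 5 + 12 = 48 bits.

Unary([6, 12, 10, 4, 11]) = 111111011111111111101111111111011110111111111110 (48 bits)


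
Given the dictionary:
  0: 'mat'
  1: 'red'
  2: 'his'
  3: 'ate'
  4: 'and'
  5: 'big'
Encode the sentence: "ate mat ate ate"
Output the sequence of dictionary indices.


Look up each word in the dictionary:
  'ate' -> 3
  'mat' -> 0
  'ate' -> 3
  'ate' -> 3

Encoded: [3, 0, 3, 3]


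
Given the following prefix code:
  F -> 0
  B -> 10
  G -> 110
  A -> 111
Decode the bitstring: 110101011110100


Decoding step by step:
Bits 110 -> G
Bits 10 -> B
Bits 10 -> B
Bits 111 -> A
Bits 10 -> B
Bits 10 -> B
Bits 0 -> F


Decoded message: GBBABBF


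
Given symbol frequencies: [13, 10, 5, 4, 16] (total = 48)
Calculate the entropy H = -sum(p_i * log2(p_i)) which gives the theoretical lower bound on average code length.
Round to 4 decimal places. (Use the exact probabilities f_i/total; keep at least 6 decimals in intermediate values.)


Per-symbol terms -p_i * log2(p_i) with p_i = f_i/48:
  p = 13/48 = 0.270833: log2(p) = -1.884523, -p*log2(p) = 0.510392
  p = 10/48 = 0.208333: log2(p) = -2.263034, -p*log2(p) = 0.471466
  p = 5/48 = 0.104167: log2(p) = -3.263034, -p*log2(p) = 0.339899
  p = 4/48 = 0.083333: log2(p) = -3.584963, -p*log2(p) = 0.298747
  p = 16/48 = 0.333333: log2(p) = -1.584963, -p*log2(p) = 0.528321
H = 0.510392 + 0.471466 + 0.339899 + 0.298747 + 0.528321 = 2.148825

H = 2.1488 bits/symbol
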